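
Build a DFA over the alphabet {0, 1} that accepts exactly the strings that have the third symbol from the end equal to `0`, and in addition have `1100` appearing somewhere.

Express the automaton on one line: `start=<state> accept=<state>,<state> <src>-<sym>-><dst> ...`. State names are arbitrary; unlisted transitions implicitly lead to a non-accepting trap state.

Build one automaton per condition and run them in lockstep. One (15 states) tracks the last 3 symbols read; the other (5 states) tracks whether and how much of `1100` has been seen. Each combined state is a pair, one component from each; accept when both components accept. Equivalent product states are then merged.
With 12 states:
          0    1  
>  S0     S0   S1 
   S1     S0   S2 
   S2     S3   S2 
   S3     S4   S1 
   S4     S5   S6 
 * S5     S5   S6 
 * S6     S7   S8 
 * S7     S4   S9 
 * S8    S10  S11 
   S9     S7   S8 
   S10    S4   S9 
   S11   S10  S11 
(> = start, * = accepting)

start=S0 accept=S5,S6,S7,S8 S0-0->S0 S0-1->S1 S1-0->S0 S1-1->S2 S2-0->S3 S2-1->S2 S3-0->S4 S3-1->S1 S4-0->S5 S4-1->S6 S5-0->S5 S5-1->S6 S6-0->S7 S6-1->S8 S7-0->S4 S7-1->S9 S8-0->S10 S8-1->S11 S9-0->S7 S9-1->S8 S10-0->S4 S10-1->S9 S11-0->S10 S11-1->S11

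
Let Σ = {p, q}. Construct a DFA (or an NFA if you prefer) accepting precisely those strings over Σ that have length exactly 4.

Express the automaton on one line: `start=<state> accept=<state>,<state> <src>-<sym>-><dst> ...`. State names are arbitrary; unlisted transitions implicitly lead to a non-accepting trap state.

start=S0 accept=S4 S0-p->S1 S0-q->S1 S1-p->S2 S1-q->S2 S2-p->S3 S2-q->S3 S3-p->S4 S3-q->S4 S4-p->S5 S4-q->S5 S5-p->S5 S5-q->S5

Count input length up to 5: every symbol moves from S0 toward S5, which means 'more than 4' and absorbs. Accept from {S4}.
With 6 states:
        p   q  
>  S0   S1  S1 
   S1   S2  S2 
   S2   S3  S3 
   S3   S4  S4 
 * S4   S5  S5 
   S5   S5  S5 
(> = start, * = accepting)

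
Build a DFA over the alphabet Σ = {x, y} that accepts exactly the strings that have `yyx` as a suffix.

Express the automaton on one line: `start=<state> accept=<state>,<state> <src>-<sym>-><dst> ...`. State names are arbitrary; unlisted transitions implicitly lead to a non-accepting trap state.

start=A accept=D A-x->A A-y->B B-x->A B-y->C C-x->D C-y->C D-x->A D-y->B

Remember how much of `yyx` the current input suffix matches. State A means no match yet; B means the last symbol is `y`; C means the last 2 symbols are `yy`; D means the last 3 symbols are `yyx`. Only D accepts. On a mismatch, fall back to the longest proper suffix that is still a prefix of `yyx`.
With 4 states:
       x  y 
>  A   A  B 
   B   A  C 
   C   D  C 
 * D   A  B 
(> = start, * = accepting)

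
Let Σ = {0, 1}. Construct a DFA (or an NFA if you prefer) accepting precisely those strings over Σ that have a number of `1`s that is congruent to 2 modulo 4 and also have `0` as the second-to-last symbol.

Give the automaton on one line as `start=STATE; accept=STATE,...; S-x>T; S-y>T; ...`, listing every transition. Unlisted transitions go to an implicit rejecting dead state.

Run two small machines in parallel and take their product. The first has 4 states tracking the count of `1`s modulo 4; the second has 7 states tracking the last 2 symbols read. A product state is a pair (one from each), accepting exactly when both do. Equivalent product states are then merged.
        0   1  
>  s0   s0  s1 
   s1   s2  s3 
   s2   s2  s4 
   s3   s5  s6 
 * s4   s5  s6 
   s5   s7  s6 
   s6   s6  s0 
 * s7   s7  s6 
(> = start, * = accepting)

start=s0; accept=s4,s7; s0-0>s0; s0-1>s1; s1-0>s2; s1-1>s3; s2-0>s2; s2-1>s4; s3-0>s5; s3-1>s6; s4-0>s5; s4-1>s6; s5-0>s7; s5-1>s6; s6-0>s6; s6-1>s0; s7-0>s7; s7-1>s6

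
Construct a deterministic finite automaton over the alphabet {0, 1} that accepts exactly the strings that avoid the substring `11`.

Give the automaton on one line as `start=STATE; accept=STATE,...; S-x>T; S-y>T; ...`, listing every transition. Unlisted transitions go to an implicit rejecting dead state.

start=q0; accept=q0,q1; q0-0>q0; q0-1>q1; q1-0>q0; q1-1>q2; q2-0>q2; q2-1>q2

This is the complement of 'contains `11`'. Use the same substring-matching states — q0 through q2 holding how much of `11` has just been matched — but flip the accepting set: everything except the trap q2 accepts.
3 states suffice.
        0   1  
>* q0   q0  q1 
 * q1   q0  q2 
   q2   q2  q2 
(> = start, * = accepting)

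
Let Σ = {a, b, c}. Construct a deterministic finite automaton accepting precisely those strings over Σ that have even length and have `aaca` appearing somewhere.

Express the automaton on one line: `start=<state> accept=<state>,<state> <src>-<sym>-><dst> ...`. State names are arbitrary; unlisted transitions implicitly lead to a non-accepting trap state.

Handle the two conditions separately and then intersect. The first has 2 states tracking the input length modulo 2; the second has 5 states tracking whether and how much of `aaca` has been seen. A product state is a pair (one from each), accepting exactly when both do.
10 states suffice.
        a   b   c  
>  q0   q1  q2  q2 
   q1   q3  q0  q0 
   q2   q4  q0  q0 
   q3   q5  q2  q6 
   q4   q5  q2  q2 
   q5   q3  q0  q7 
   q6   q8  q0  q0 
   q7   q9  q2  q2 
 * q8   q9  q9  q9 
   q9   q8  q8  q8 
(> = start, * = accepting)

start=q0 accept=q8 q0-a->q1 q0-b->q2 q0-c->q2 q1-a->q3 q1-b->q0 q1-c->q0 q2-a->q4 q2-b->q0 q2-c->q0 q3-a->q5 q3-b->q2 q3-c->q6 q4-a->q5 q4-b->q2 q4-c->q2 q5-a->q3 q5-b->q0 q5-c->q7 q6-a->q8 q6-b->q0 q6-c->q0 q7-a->q9 q7-b->q2 q7-c->q2 q8-a->q9 q8-b->q9 q8-c->q9 q9-a->q8 q9-b->q8 q9-c->q8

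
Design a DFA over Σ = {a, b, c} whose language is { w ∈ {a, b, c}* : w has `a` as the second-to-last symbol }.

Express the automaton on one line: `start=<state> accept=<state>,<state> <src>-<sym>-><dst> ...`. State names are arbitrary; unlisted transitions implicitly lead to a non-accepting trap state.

Because acceptance depends on a position counted from the end, the machine has to buffer the most recent 2 symbols. Make each state the string of the last up-to-2 symbols read; on input `x` shift the window left and append `x`. Accept when the buffered window has length 2 and begins with `a`.
          a    b    c  
>  q0     q1   q2   q3 
   q1     q4   q5   q6 
   q2     q7   q8   q9 
   q3    q10  q11  q12 
 * q4     q4   q5   q6 
 * q5     q7   q8   q9 
 * q6    q10  q11  q12 
   q7     q4   q5   q6 
   q8     q7   q8   q9 
   q9    q10  q11  q12 
   q10    q4   q5   q6 
   q11    q7   q8   q9 
   q12   q10  q11  q12 
(> = start, * = accepting)

start=q0 accept=q4,q5,q6 q0-a->q1 q0-b->q2 q0-c->q3 q1-a->q4 q1-b->q5 q1-c->q6 q2-a->q7 q2-b->q8 q2-c->q9 q3-a->q10 q3-b->q11 q3-c->q12 q4-a->q4 q4-b->q5 q4-c->q6 q5-a->q7 q5-b->q8 q5-c->q9 q6-a->q10 q6-b->q11 q6-c->q12 q7-a->q4 q7-b->q5 q7-c->q6 q8-a->q7 q8-b->q8 q8-c->q9 q9-a->q10 q9-b->q11 q9-c->q12 q10-a->q4 q10-b->q5 q10-c->q6 q11-a->q7 q11-b->q8 q11-c->q9 q12-a->q10 q12-b->q11 q12-c->q12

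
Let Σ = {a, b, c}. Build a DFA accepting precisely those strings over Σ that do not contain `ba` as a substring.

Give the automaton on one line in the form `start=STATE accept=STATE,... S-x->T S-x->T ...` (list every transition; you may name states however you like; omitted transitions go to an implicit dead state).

Track partial matches of the forbidden pattern `ba`. State q2 is a dead state reached once `ba` has occurred; every other state accepts. q0 means no part of `ba` is currently matched.
        a   b   c  
>* q0   q0  q1  q0 
 * q1   q2  q1  q0 
   q2   q2  q2  q2 
(> = start, * = accepting)

start=q0 accept=q0,q1 q0-a->q0 q0-b->q1 q0-c->q0 q1-a->q2 q1-b->q1 q1-c->q0 q2-a->q2 q2-b->q2 q2-c->q2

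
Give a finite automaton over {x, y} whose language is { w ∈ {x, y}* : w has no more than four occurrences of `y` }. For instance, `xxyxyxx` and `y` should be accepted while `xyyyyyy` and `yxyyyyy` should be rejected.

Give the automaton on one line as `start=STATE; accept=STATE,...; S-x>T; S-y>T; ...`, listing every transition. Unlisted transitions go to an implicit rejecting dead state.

start=S0; accept=S0,S1,S2,S3,S4; S0-x>S0; S0-y>S1; S1-x>S1; S1-y>S2; S2-x>S2; S2-y>S3; S3-x>S3; S3-y>S4; S4-x>S4; S4-y>S5; S5-x>S5; S5-y>S5

Count `y`s, saturating at 5: states S0 through S4 mean 0 through 4 `y`s seen; S5 means more than 4. Each `y` increments (capped at S5); other symbols loop. Accept from {S0, S1, S2, S3, S4}.
A 6-state machine:
        x   y  
>* S0   S0  S1 
 * S1   S1  S2 
 * S2   S2  S3 
 * S3   S3  S4 
 * S4   S4  S5 
   S5   S5  S5 
(> = start, * = accepting)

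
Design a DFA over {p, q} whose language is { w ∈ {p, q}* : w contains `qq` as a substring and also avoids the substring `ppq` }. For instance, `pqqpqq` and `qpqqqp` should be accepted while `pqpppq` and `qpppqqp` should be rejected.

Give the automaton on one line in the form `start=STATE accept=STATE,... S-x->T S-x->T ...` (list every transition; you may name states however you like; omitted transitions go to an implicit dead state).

start=s0 accept=s4,s5,s6 s0-p->s1 s0-q->s2 s1-p->s3 s1-q->s2 s2-p->s1 s2-q->s4 s3-p->s3 s3-q->s3 s4-p->s5 s4-q->s4 s5-p->s6 s5-q->s4 s6-p->s6 s6-q->s3

Build one automaton per condition and run them in lockstep. The first has 3 states tracking whether and how much of `qq` has been seen; the second has 4 states tracking partial matches of the forbidden pattern `ppq`. A product state is a pair (one from each), accepting exactly when both do. Minimizing collapses redundant product states.
With 7 states:
        p   q  
>  s0   s1  s2 
   s1   s3  s2 
   s2   s1  s4 
   s3   s3  s3 
 * s4   s5  s4 
 * s5   s6  s4 
 * s6   s6  s3 
(> = start, * = accepting)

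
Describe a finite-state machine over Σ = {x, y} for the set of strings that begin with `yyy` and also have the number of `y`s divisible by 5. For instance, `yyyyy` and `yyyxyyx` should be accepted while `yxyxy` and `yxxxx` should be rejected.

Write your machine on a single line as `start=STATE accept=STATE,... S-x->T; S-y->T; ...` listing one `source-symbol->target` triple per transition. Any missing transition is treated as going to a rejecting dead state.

start=A; accept=G; A-x->B; A-y->C; B-x->B; B-y->B; C-x->B; C-y->D; D-x->B; D-y->E; E-x->E; E-y->F; F-x->F; F-y->G; G-x->G; G-y->H; H-x->H; H-y->I; I-x->I; I-y->E

Run two small machines in parallel and take their product. The first has 5 states tracking whether the input so far still matches the prefix `yyy`; the second has 5 states tracking the count of `y`s modulo 5. A product state is a pair (one from each), accepting exactly when both do. After merging equivalent states the machine shrinks.
With 9 states:
       x  y 
>  A   B  C 
   B   B  B 
   C   B  D 
   D   B  E 
   E   E  F 
   F   F  G 
 * G   G  H 
   H   H  I 
   I   I  E 
(> = start, * = accepting)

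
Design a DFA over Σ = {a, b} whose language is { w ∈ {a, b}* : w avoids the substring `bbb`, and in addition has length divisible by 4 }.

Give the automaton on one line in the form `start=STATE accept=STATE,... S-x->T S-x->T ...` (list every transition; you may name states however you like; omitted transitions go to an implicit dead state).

start=q0 accept=q0,q10,q11 q0-a->q1 q0-b->q2 q1-a->q3 q1-b->q4 q2-a->q3 q2-b->q5 q3-a->q6 q3-b->q7 q4-a->q6 q4-b->q8 q5-a->q6 q5-b->q9 q6-a->q0 q6-b->q10 q7-a->q0 q7-b->q11 q8-a->q0 q8-b->q12 q9-a->q12 q9-b->q12 q10-a->q1 q10-b->q13 q11-a->q1 q11-b->q14 q12-a->q14 q12-b->q14 q13-a->q3 q13-b->q15 q14-a->q15 q14-b->q15 q15-a->q9 q15-b->q9

Run two small machines in parallel and take their product. One (4 states) tracks partial matches of the forbidden pattern `bbb`; the other (4 states) tracks the input length modulo 4. Each combined state is a pair, one component from each; accept when both components accept.
          a    b  
>* q0     q1   q2 
   q1     q3   q4 
   q2     q3   q5 
   q3     q6   q7 
   q4     q6   q8 
   q5     q6   q9 
   q6     q0  q10 
   q7     q0  q11 
   q8     q0  q12 
   q9    q12  q12 
 * q10    q1  q13 
 * q11    q1  q14 
   q12   q14  q14 
   q13    q3  q15 
   q14   q15  q15 
   q15    q9   q9 
(> = start, * = accepting)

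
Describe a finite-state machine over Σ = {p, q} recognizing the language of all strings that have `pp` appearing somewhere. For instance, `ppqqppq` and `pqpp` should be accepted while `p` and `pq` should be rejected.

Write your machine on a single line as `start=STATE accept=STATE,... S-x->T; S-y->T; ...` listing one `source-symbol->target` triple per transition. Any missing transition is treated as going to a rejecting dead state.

start=s0; accept=s2; s0-p->s1; s0-q->s0; s1-p->s2; s1-q->s0; s2-p->s2; s2-q->s2

States s0..s1 record the length of the longest prefix of `pp` that matches the current input suffix. Reaching s2 means `pp` has been seen, and we stay there forever. Accept from s2.
        p   q  
>  s0   s1  s0 
   s1   s2  s0 
 * s2   s2  s2 
(> = start, * = accepting)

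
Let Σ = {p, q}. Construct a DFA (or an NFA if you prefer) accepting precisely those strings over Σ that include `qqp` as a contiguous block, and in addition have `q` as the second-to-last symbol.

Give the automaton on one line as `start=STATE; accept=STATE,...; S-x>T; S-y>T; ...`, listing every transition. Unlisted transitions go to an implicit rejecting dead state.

Handle the two conditions separately and then intersect. The first has 4 states tracking whether and how much of `qqp` has been seen; the second has 7 states tracking the last 2 symbols read. A product state is a pair (one from each), accepting exactly when both do.
11 states suffice.
          p    q  
>  S0     S1   S2 
   S1     S3   S4 
   S2     S5   S6 
   S3     S3   S4 
   S4     S5   S6 
   S5     S3   S4 
   S6     S7   S6 
 * S7     S8   S9 
   S8     S8   S9 
   S9     S7  S10 
 * S10    S7  S10 
(> = start, * = accepting)

start=S0; accept=S7,S10; S0-p>S1; S0-q>S2; S1-p>S3; S1-q>S4; S2-p>S5; S2-q>S6; S3-p>S3; S3-q>S4; S4-p>S5; S4-q>S6; S5-p>S3; S5-q>S4; S6-p>S7; S6-q>S6; S7-p>S8; S7-q>S9; S8-p>S8; S8-q>S9; S9-p>S7; S9-q>S10; S10-p>S7; S10-q>S10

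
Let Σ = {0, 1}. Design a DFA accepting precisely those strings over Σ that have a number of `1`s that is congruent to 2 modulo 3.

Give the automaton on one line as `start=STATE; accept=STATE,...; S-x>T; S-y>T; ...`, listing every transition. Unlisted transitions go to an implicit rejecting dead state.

The only thing that matters is how many `1`s have appeared, reduced mod 3. Use one state per residue: q0 for 0, …, q2 for 2. Reading `1` moves to the next residue; anything else stays put. q2 is accepting.
        0   1  
>  q0   q0  q1 
   q1   q1  q2 
 * q2   q2  q0 
(> = start, * = accepting)

start=q0; accept=q2; q0-0>q0; q0-1>q1; q1-0>q1; q1-1>q2; q2-0>q2; q2-1>q0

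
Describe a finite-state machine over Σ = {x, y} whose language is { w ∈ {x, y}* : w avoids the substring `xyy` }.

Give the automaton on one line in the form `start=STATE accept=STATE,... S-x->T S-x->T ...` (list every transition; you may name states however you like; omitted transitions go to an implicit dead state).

start=q0 accept=q0,q1,q2 q0-x->q1 q0-y->q0 q1-x->q1 q1-y->q2 q2-x->q1 q2-y->q3 q3-x->q3 q3-y->q3

Track partial matches of the forbidden pattern `xyy`. State q3 is a dead state reached once `xyy` has occurred; every other state accepts. q0 means no part of `xyy` is currently matched.
A 4-state machine:
        x   y  
>* q0   q1  q0 
 * q1   q1  q2 
 * q2   q1  q3 
   q3   q3  q3 
(> = start, * = accepting)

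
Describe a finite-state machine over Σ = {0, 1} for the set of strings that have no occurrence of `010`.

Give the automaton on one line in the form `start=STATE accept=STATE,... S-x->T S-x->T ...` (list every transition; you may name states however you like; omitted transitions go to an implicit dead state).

start=q0 accept=q0,q1,q2 q0-0->q1 q0-1->q0 q1-0->q1 q1-1->q2 q2-0->q3 q2-1->q0 q3-0->q3 q3-1->q3

Track partial matches of the forbidden pattern `010`. State q3 is a dead state reached once `010` has occurred; every other state accepts. q0 means no part of `010` is currently matched.
With 4 states:
        0   1  
>* q0   q1  q0 
 * q1   q1  q2 
 * q2   q3  q0 
   q3   q3  q3 
(> = start, * = accepting)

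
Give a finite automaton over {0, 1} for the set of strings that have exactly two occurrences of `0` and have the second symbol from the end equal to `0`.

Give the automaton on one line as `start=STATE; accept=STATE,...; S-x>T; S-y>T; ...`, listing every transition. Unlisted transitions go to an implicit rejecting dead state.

Handle the two conditions separately and then intersect. One (4 states) tracks the count of `0`s, saturating at 3; the other (7 states) tracks the last 2 symbols read. Each combined state is a pair, one component from each; accept when both components accept.
With 15 states:
          0    1  
>  s0     s1   s2 
   s1     s3   s4 
   s2     s5   s6 
 * s3     s7   s8 
   s4     s9  s10 
   s5     s3   s4 
   s6     s5   s6 
   s7     s7  s11 
 * s8    s12  s13 
   s9     s7   s8 
   s10    s9  s10 
   s11   s12  s14 
   s12    s7  s11 
   s13   s12  s13 
   s14   s12  s14 
(> = start, * = accepting)

start=s0; accept=s3,s8; s0-0>s1; s0-1>s2; s1-0>s3; s1-1>s4; s2-0>s5; s2-1>s6; s3-0>s7; s3-1>s8; s4-0>s9; s4-1>s10; s5-0>s3; s5-1>s4; s6-0>s5; s6-1>s6; s7-0>s7; s7-1>s11; s8-0>s12; s8-1>s13; s9-0>s7; s9-1>s8; s10-0>s9; s10-1>s10; s11-0>s12; s11-1>s14; s12-0>s7; s12-1>s11; s13-0>s12; s13-1>s13; s14-0>s12; s14-1>s14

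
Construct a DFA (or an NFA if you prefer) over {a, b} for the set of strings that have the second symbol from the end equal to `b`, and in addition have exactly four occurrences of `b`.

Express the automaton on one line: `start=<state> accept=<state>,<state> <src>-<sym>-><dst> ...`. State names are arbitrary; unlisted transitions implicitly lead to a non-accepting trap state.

start=S0 accept=S14,S17 S0-a->S1 S0-b->S2 S1-a->S3 S1-b->S4 S2-a->S5 S2-b->S6 S3-a->S3 S3-b->S4 S4-a->S5 S4-b->S6 S5-a->S7 S5-b->S8 S6-a->S9 S6-b->S10 S7-a->S7 S7-b->S8 S8-a->S9 S8-b->S10 S9-a->S11 S9-b->S12 S10-a->S13 S10-b->S14 S11-a->S11 S11-b->S12 S12-a->S13 S12-b->S14 S13-a->S15 S13-b->S16 S14-a->S17 S14-b->S18 S15-a->S15 S15-b->S16 S16-a->S17 S16-b->S18 S17-a->S19 S17-b->S20 S18-a->S21 S18-b->S18 S19-a->S19 S19-b->S20 S20-a->S21 S20-b->S18 S21-a->S22 S21-b->S20 S22-a->S22 S22-b->S20

Handle the two conditions separately and then intersect. One (7 states) tracks the last 2 symbols read; the other (6 states) tracks the count of `b`s, saturating at 5. Each combined state is a pair, one component from each; accept when both components accept.
23 states suffice.
          a    b  
>  S0     S1   S2 
   S1     S3   S4 
   S2     S5   S6 
   S3     S3   S4 
   S4     S5   S6 
   S5     S7   S8 
   S6     S9  S10 
   S7     S7   S8 
   S8     S9  S10 
   S9    S11  S12 
   S10   S13  S14 
   S11   S11  S12 
   S12   S13  S14 
   S13   S15  S16 
 * S14   S17  S18 
   S15   S15  S16 
   S16   S17  S18 
 * S17   S19  S20 
   S18   S21  S18 
   S19   S19  S20 
   S20   S21  S18 
   S21   S22  S20 
   S22   S22  S20 
(> = start, * = accepting)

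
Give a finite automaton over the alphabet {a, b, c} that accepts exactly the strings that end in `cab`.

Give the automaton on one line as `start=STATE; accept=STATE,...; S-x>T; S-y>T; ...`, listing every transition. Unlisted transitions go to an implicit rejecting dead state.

Remember how much of `cab` the current input suffix matches. State s0 means no match yet; s1 means the last symbol is `c`; s2 means the last 2 symbols are `ca`; s3 means the last 3 symbols are `cab`. Only s3 accepts. On a mismatch, fall back to the longest proper suffix that is still a prefix of `cab`.
With 4 states:
        a   b   c  
>  s0   s0  s0  s1 
   s1   s2  s0  s1 
   s2   s0  s3  s1 
 * s3   s0  s0  s1 
(> = start, * = accepting)

start=s0; accept=s3; s0-a>s0; s0-b>s0; s0-c>s1; s1-a>s2; s1-b>s0; s1-c>s1; s2-a>s0; s2-b>s3; s2-c>s1; s3-a>s0; s3-b>s0; s3-c>s1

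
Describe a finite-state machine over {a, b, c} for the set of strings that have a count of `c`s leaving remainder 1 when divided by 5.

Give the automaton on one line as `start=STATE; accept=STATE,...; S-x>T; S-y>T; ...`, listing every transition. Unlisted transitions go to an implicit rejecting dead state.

Keep the running count of `c`s modulo 5: each `c` advances along the cycle s0 → s1 → s2 → s3 → s4 → s0 while other symbols loop. Accept at s1.
5 states suffice.
        a   b   c  
>  s0   s0  s0  s1 
 * s1   s1  s1  s2 
   s2   s2  s2  s3 
   s3   s3  s3  s4 
   s4   s4  s4  s0 
(> = start, * = accepting)

start=s0; accept=s1; s0-a>s0; s0-b>s0; s0-c>s1; s1-a>s1; s1-b>s1; s1-c>s2; s2-a>s2; s2-b>s2; s2-c>s3; s3-a>s3; s3-b>s3; s3-c>s4; s4-a>s4; s4-b>s4; s4-c>s0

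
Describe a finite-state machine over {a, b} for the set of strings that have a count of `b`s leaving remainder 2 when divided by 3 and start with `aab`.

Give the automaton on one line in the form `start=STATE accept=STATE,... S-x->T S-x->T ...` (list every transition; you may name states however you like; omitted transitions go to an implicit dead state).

start=S0 accept=S5 S0-a->S1 S0-b->S2 S1-a->S3 S1-b->S2 S2-a->S2 S2-b->S2 S3-a->S2 S3-b->S4 S4-a->S4 S4-b->S5 S5-a->S5 S5-b->S6 S6-a->S6 S6-b->S4

Run two small machines in parallel and take their product. One (3 states) tracks the count of `b`s modulo 3; the other (5 states) tracks whether the input so far still matches the prefix `aab`. Each combined state is a pair, one component from each; accept when both components accept. Equivalent product states are then merged.
        a   b  
>  S0   S1  S2 
   S1   S3  S2 
   S2   S2  S2 
   S3   S2  S4 
   S4   S4  S5 
 * S5   S5  S6 
   S6   S6  S4 
(> = start, * = accepting)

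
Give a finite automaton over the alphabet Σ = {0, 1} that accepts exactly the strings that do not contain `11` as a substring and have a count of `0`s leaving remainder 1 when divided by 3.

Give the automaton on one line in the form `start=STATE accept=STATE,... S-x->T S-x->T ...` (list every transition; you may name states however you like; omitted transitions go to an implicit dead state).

Handle the two conditions separately and then intersect. One (3 states) tracks partial matches of the forbidden pattern `11`; the other (3 states) tracks the count of `0`s modulo 3. Each combined state is a pair, one component from each; accept when both components accept.
With 9 states:
        0   1  
>  q0   q1  q2 
 * q1   q3  q4 
   q2   q1  q5 
   q3   q0  q6 
 * q4   q3  q7 
   q5   q7  q5 
   q6   q0  q8 
   q7   q8  q7 
   q8   q5  q8 
(> = start, * = accepting)

start=q0 accept=q1,q4 q0-0->q1 q0-1->q2 q1-0->q3 q1-1->q4 q2-0->q1 q2-1->q5 q3-0->q0 q3-1->q6 q4-0->q3 q4-1->q7 q5-0->q7 q5-1->q5 q6-0->q0 q6-1->q8 q7-0->q8 q7-1->q7 q8-0->q5 q8-1->q8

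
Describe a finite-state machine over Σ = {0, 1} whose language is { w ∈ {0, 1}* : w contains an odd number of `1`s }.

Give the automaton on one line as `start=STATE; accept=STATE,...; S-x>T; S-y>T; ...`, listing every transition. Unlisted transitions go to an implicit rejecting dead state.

Keep the running count of `1`s modulo 2: each `1` advances along the cycle S0 → S1 → S0 while other symbols loop. Accept at S1.
With 2 states:
        0   1  
>  S0   S0  S1 
 * S1   S1  S0 
(> = start, * = accepting)

start=S0; accept=S1; S0-0>S0; S0-1>S1; S1-0>S1; S1-1>S0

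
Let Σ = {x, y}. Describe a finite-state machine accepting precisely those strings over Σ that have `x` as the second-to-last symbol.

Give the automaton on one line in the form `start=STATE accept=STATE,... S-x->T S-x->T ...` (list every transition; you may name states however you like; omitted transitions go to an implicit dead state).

A DFA must remember the last 2 symbols (since which symbol is second-to-last isn't known until the input ends). Use one state per possible window of the last ≤2 symbols; accept from those whose window starts with `x`.
       x  y 
>  A   B  C 
   B   D  E 
   C   F  G 
 * D   D  E 
 * E   F  G 
   F   D  E 
   G   F  G 
(> = start, * = accepting)

start=A accept=D,E A-x->B A-y->C B-x->D B-y->E C-x->F C-y->G D-x->D D-y->E E-x->F E-y->G F-x->D F-y->E G-x->F G-y->G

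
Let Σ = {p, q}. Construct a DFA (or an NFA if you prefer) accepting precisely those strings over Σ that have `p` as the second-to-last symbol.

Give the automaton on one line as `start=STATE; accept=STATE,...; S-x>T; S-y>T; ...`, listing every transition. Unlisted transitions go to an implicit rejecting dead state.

Because acceptance depends on a position counted from the end, the machine has to buffer the most recent 2 symbols. Make each state the string of the last up-to-2 symbols read; on input `x` shift the window left and append `x`. Accept when the buffered window has length 2 and begins with `p`.
A 7-state machine:
        p   q  
>  S0   S1  S2 
   S1   S3  S4 
   S2   S5  S6 
 * S3   S3  S4 
 * S4   S5  S6 
   S5   S3  S4 
   S6   S5  S6 
(> = start, * = accepting)

start=S0; accept=S3,S4; S0-p>S1; S0-q>S2; S1-p>S3; S1-q>S4; S2-p>S5; S2-q>S6; S3-p>S3; S3-q>S4; S4-p>S5; S4-q>S6; S5-p>S3; S5-q>S4; S6-p>S5; S6-q>S6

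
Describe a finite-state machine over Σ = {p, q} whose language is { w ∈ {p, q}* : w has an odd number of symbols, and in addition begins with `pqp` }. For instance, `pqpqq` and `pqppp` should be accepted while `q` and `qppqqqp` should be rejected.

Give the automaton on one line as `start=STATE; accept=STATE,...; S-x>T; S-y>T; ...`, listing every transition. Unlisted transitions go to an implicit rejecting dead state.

Handle the two conditions separately and then intersect. One (2 states) tracks the input length modulo 2; the other (5 states) tracks whether the input so far still matches the prefix `pqp`. Each combined state is a pair, one component from each; accept when both components accept. Minimizing collapses redundant product states.
        p   q  
>  S0   S1  S2 
   S1   S2  S3 
   S2   S2  S2 
   S3   S4  S2 
 * S4   S5  S5 
   S5   S4  S4 
(> = start, * = accepting)

start=S0; accept=S4; S0-p>S1; S0-q>S2; S1-p>S2; S1-q>S3; S2-p>S2; S2-q>S2; S3-p>S4; S3-q>S2; S4-p>S5; S4-q>S5; S5-p>S4; S5-q>S4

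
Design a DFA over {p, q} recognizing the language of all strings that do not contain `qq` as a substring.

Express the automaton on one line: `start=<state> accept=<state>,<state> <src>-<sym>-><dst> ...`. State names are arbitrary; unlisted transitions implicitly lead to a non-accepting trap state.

start=S0 accept=S0,S1 S0-p->S0 S0-q->S1 S1-p->S0 S1-q->S2 S2-p->S2 S2-q->S2

This is the complement of 'contains `qq`'. Use the same substring-matching states — S0 through S2 holding how much of `qq` has just been matched — but flip the accepting set: everything except the trap S2 accepts.
        p   q  
>* S0   S0  S1 
 * S1   S0  S2 
   S2   S2  S2 
(> = start, * = accepting)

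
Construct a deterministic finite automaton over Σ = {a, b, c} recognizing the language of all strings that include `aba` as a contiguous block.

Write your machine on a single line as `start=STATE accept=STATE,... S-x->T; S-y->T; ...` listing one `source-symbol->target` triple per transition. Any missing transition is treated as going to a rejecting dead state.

start=q0; accept=q3; q0-a->q1; q0-b->q0; q0-c->q0; q1-a->q1; q1-b->q2; q1-c->q0; q2-a->q3; q2-b->q0; q2-c->q0; q3-a->q3; q3-b->q3; q3-c->q3

States q0..q2 record the length of the longest prefix of `aba` that matches the current input suffix. Reaching q3 means `aba` has been seen, and we stay there forever. Accept from q3.
4 states suffice.
        a   b   c  
>  q0   q1  q0  q0 
   q1   q1  q2  q0 
   q2   q3  q0  q0 
 * q3   q3  q3  q3 
(> = start, * = accepting)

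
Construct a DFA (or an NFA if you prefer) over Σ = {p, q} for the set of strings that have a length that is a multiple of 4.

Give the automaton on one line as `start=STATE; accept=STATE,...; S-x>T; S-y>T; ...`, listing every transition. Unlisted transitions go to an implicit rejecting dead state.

Count input length modulo 4: every symbol advances one step around the cycle s0 → s1 → s2 → s3 → s0. Accept at s0.
With 4 states:
        p   q  
>* s0   s1  s1 
   s1   s2  s2 
   s2   s3  s3 
   s3   s0  s0 
(> = start, * = accepting)

start=s0; accept=s0; s0-p>s1; s0-q>s1; s1-p>s2; s1-q>s2; s2-p>s3; s2-q>s3; s3-p>s0; s3-q>s0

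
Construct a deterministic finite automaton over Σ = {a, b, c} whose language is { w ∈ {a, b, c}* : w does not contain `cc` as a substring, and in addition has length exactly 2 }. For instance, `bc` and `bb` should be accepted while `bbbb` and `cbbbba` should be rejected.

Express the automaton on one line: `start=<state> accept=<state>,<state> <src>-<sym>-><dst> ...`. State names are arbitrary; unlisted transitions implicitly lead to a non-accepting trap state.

Build one automaton per condition and run them in lockstep. The first has 3 states tracking partial matches of the forbidden pattern `cc`; the second has 4 states tracking the input length, saturating at 3. A product state is a pair (one from each), accepting exactly when both do. Minimizing collapses redundant product states.
5 states suffice.
        a   b   c  
>  q0   q1  q1  q2 
   q1   q3  q3  q3 
   q2   q3  q3  q4 
 * q3   q4  q4  q4 
   q4   q4  q4  q4 
(> = start, * = accepting)

start=q0 accept=q3 q0-a->q1 q0-b->q1 q0-c->q2 q1-a->q3 q1-b->q3 q1-c->q3 q2-a->q3 q2-b->q3 q2-c->q4 q3-a->q4 q3-b->q4 q3-c->q4 q4-a->q4 q4-b->q4 q4-c->q4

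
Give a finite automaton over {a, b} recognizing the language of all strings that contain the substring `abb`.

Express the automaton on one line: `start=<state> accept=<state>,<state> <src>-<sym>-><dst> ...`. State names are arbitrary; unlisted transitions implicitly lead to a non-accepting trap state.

start=S0 accept=S3 S0-a->S1 S0-b->S0 S1-a->S1 S1-b->S2 S2-a->S1 S2-b->S3 S3-a->S3 S3-b->S3

Track how much of `abb` has been matched so far: state S0 is no progress, S3 is the absorbing accept state reached once `abb` has occurred. Intermediate states record partial matches; on a mismatch, fall back to the longest reusable overlap.
With 4 states:
        a   b  
>  S0   S1  S0 
   S1   S1  S2 
   S2   S1  S3 
 * S3   S3  S3 
(> = start, * = accepting)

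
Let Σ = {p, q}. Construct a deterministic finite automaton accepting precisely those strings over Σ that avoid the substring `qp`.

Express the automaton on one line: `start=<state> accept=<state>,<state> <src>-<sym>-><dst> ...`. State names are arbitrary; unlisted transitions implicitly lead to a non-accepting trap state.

start=S0 accept=S0,S1 S0-p->S0 S0-q->S1 S1-p->S2 S1-q->S1 S2-p->S2 S2-q->S2

Track partial matches of the forbidden pattern `qp`. State S2 is a dead state reached once `qp` has occurred; every other state accepts. S0 means no part of `qp` is currently matched.
With 3 states:
        p   q  
>* S0   S0  S1 
 * S1   S2  S1 
   S2   S2  S2 
(> = start, * = accepting)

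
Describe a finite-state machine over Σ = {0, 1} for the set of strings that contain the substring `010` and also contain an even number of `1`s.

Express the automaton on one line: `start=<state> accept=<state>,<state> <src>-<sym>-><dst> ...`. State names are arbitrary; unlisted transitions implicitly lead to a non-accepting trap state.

Handle the two conditions separately and then intersect. The first has 4 states tracking whether and how much of `010` has been seen; the second has 2 states tracking the count of `1`s modulo 2. A product state is a pair (one from each), accepting exactly when both do.
8 states suffice.
        0   1  
>  s0   s1  s2 
   s1   s1  s3 
   s2   s4  s0 
   s3   s5  s0 
   s4   s4  s6 
   s5   s5  s7 
   s6   s7  s2 
 * s7   s7  s5 
(> = start, * = accepting)

start=s0 accept=s7 s0-0->s1 s0-1->s2 s1-0->s1 s1-1->s3 s2-0->s4 s2-1->s0 s3-0->s5 s3-1->s0 s4-0->s4 s4-1->s6 s5-0->s5 s5-1->s7 s6-0->s7 s6-1->s2 s7-0->s7 s7-1->s5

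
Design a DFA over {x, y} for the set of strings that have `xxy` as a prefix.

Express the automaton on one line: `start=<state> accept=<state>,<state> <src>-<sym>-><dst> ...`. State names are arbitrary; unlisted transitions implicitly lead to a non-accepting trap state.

Check the first 3 symbols one by one: q0 through q2 record how many have matched `xxy` so far; any wrong symbol goes to the dead state q4. After all 3 match we enter the accepting sink q3.
        x   y  
>  q0   q1  q4 
   q1   q2  q4 
   q2   q4  q3 
 * q3   q3  q3 
   q4   q4  q4 
(> = start, * = accepting)

start=q0 accept=q3 q0-x->q1 q0-y->q4 q1-x->q2 q1-y->q4 q2-x->q4 q2-y->q3 q3-x->q3 q3-y->q3 q4-x->q4 q4-y->q4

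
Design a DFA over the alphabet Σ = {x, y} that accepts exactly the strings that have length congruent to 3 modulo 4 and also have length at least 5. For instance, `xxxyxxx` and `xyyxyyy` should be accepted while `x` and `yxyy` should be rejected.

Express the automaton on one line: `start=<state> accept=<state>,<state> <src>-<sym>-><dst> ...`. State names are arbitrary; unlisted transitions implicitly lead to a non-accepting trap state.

start=S0 accept=S7 S0-x->S1 S0-y->S1 S1-x->S2 S1-y->S2 S2-x->S3 S2-y->S3 S3-x->S4 S3-y->S4 S4-x->S5 S4-y->S5 S5-x->S6 S5-y->S6 S6-x->S7 S6-y->S7 S7-x->S8 S7-y->S8 S8-x->S9 S8-y->S9 S9-x->S6 S9-y->S6

Run two small machines in parallel and take their product. One (4 states) tracks the input length modulo 4; the other (7 states) tracks the input length, saturating at 6. Each combined state is a pair, one component from each; accept when both components accept.
With 10 states:
        x   y  
>  S0   S1  S1 
   S1   S2  S2 
   S2   S3  S3 
   S3   S4  S4 
   S4   S5  S5 
   S5   S6  S6 
   S6   S7  S7 
 * S7   S8  S8 
   S8   S9  S9 
   S9   S6  S6 
(> = start, * = accepting)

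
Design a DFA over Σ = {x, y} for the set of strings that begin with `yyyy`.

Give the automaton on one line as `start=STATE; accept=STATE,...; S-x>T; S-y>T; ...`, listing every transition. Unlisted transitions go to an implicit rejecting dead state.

start=s0; accept=s4; s0-x>s5; s0-y>s1; s1-x>s5; s1-y>s2; s2-x>s5; s2-y>s3; s3-x>s5; s3-y>s4; s4-x>s4; s4-y>s4; s5-x>s5; s5-y>s5

Check the first 4 symbols one by one: s0 through s3 record how many have matched `yyyy` so far; any wrong symbol goes to the dead state s5. After all 4 match we enter the accepting sink s4.
6 states suffice.
        x   y  
>  s0   s5  s1 
   s1   s5  s2 
   s2   s5  s3 
   s3   s5  s4 
 * s4   s4  s4 
   s5   s5  s5 
(> = start, * = accepting)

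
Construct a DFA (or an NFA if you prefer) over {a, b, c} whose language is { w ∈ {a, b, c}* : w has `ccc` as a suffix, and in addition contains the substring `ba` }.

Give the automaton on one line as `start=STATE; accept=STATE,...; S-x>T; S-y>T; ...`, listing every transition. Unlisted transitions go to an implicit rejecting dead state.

Run two small machines in parallel and take their product. One (4 states) tracks how much of the suffix `ccc` has currently been matched; the other (3 states) tracks whether and how much of `ba` has been seen. Each combined state is a pair, one component from each; accept when both components accept. After merging equivalent states the machine shrinks.
6 states suffice.
        a   b   c  
>  S0   S0  S1  S0 
   S1   S2  S1  S0 
   S2   S2  S2  S3 
   S3   S2  S2  S4 
   S4   S2  S2  S5 
 * S5   S2  S2  S5 
(> = start, * = accepting)

start=S0; accept=S5; S0-a>S0; S0-b>S1; S0-c>S0; S1-a>S2; S1-b>S1; S1-c>S0; S2-a>S2; S2-b>S2; S2-c>S3; S3-a>S2; S3-b>S2; S3-c>S4; S4-a>S2; S4-b>S2; S4-c>S5; S5-a>S2; S5-b>S2; S5-c>S5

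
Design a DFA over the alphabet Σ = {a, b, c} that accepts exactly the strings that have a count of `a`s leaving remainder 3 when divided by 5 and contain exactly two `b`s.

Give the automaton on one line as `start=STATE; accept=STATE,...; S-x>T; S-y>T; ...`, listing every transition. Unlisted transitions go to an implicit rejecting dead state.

Build one automaton per condition and run them in lockstep. The first has 5 states tracking the count of `a`s modulo 5; the second has 4 states tracking the count of `b`s, saturating at 3. A product state is a pair (one from each), accepting exactly when both do.
          a    b    c  
>  S0     S1   S2   S0 
   S1     S3   S4   S1 
   S2     S4   S5   S2 
   S3     S6   S7   S3 
   S4     S7   S8   S4 
   S5     S8   S9   S5 
   S6    S10  S11   S6 
   S7    S11  S12   S7 
   S8    S12  S13   S8 
   S9    S13   S9   S9 
   S10    S0  S14  S10 
   S11   S14  S15  S11 
   S12   S15  S16  S12 
   S13   S16  S13  S13 
   S14    S2  S17  S14 
 * S15   S17  S18  S15 
   S16   S18  S16  S16 
   S17    S5  S19  S17 
   S18   S19  S18  S18 
   S19    S9  S19  S19 
(> = start, * = accepting)

start=S0; accept=S15; S0-a>S1; S0-b>S2; S0-c>S0; S1-a>S3; S1-b>S4; S1-c>S1; S2-a>S4; S2-b>S5; S2-c>S2; S3-a>S6; S3-b>S7; S3-c>S3; S4-a>S7; S4-b>S8; S4-c>S4; S5-a>S8; S5-b>S9; S5-c>S5; S6-a>S10; S6-b>S11; S6-c>S6; S7-a>S11; S7-b>S12; S7-c>S7; S8-a>S12; S8-b>S13; S8-c>S8; S9-a>S13; S9-b>S9; S9-c>S9; S10-a>S0; S10-b>S14; S10-c>S10; S11-a>S14; S11-b>S15; S11-c>S11; S12-a>S15; S12-b>S16; S12-c>S12; S13-a>S16; S13-b>S13; S13-c>S13; S14-a>S2; S14-b>S17; S14-c>S14; S15-a>S17; S15-b>S18; S15-c>S15; S16-a>S18; S16-b>S16; S16-c>S16; S17-a>S5; S17-b>S19; S17-c>S17; S18-a>S19; S18-b>S18; S18-c>S18; S19-a>S9; S19-b>S19; S19-c>S19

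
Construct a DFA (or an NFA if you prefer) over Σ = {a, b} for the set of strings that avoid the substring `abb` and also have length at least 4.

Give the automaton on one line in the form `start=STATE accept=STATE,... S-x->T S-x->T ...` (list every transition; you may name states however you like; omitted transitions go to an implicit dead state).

Run two small machines in parallel and take their product. The first has 4 states tracking partial matches of the forbidden pattern `abb`; the second has 6 states tracking the input length, saturating at 5. A product state is a pair (one from each), accepting exactly when both do. Equivalent product states are then merged.
With 13 states:
          a    b  
>  s0     s1   s2 
   s1     s3   s4 
   s2     s3   s5 
   s3     s6   s7 
   s4     s6   s8 
   s5     s6   s9 
   s6    s10  s11 
   s7    s10   s8 
   s8     s8   s8 
   s9    s10  s12 
 * s10   s10  s11 
 * s11   s10   s8 
 * s12   s10  s12 
(> = start, * = accepting)

start=s0 accept=s10,s11,s12 s0-a->s1 s0-b->s2 s1-a->s3 s1-b->s4 s2-a->s3 s2-b->s5 s3-a->s6 s3-b->s7 s4-a->s6 s4-b->s8 s5-a->s6 s5-b->s9 s6-a->s10 s6-b->s11 s7-a->s10 s7-b->s8 s8-a->s8 s8-b->s8 s9-a->s10 s9-b->s12 s10-a->s10 s10-b->s11 s11-a->s10 s11-b->s8 s12-a->s10 s12-b->s12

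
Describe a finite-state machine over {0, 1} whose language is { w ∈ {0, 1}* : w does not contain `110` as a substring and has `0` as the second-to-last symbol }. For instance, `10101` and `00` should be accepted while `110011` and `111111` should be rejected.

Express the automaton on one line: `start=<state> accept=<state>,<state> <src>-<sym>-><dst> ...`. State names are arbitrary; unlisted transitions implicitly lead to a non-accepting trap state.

start=A accept=D,E A-0->B A-1->C B-0->D B-1->E C-0->B C-1->F D-0->D D-1->E E-0->B E-1->F F-0->F F-1->F

Build one automaton per condition and run them in lockstep. The first has 4 states tracking partial matches of the forbidden pattern `110`; the second has 7 states tracking the last 2 symbols read. A product state is a pair (one from each), accepting exactly when both do. Minimizing collapses redundant product states.
With 6 states:
       0  1 
>  A   B  C 
   B   D  E 
   C   B  F 
 * D   D  E 
 * E   B  F 
   F   F  F 
(> = start, * = accepting)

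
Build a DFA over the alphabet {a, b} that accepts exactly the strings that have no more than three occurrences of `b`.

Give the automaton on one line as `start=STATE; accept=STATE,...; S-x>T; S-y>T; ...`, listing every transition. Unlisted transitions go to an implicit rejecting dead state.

start=q0; accept=q0,q1,q2,q3; q0-a>q0; q0-b>q1; q1-a>q1; q1-b>q2; q2-a>q2; q2-b>q3; q3-a>q3; q3-b>q4; q4-a>q4; q4-b>q4

Count `b`s, saturating at 4: states q0 through q3 mean 0 through 3 `b`s seen; q4 means more than 3. Each `b` increments (capped at q4); other symbols loop. Accept from {q0, q1, q2, q3}.
        a   b  
>* q0   q0  q1 
 * q1   q1  q2 
 * q2   q2  q3 
 * q3   q3  q4 
   q4   q4  q4 
(> = start, * = accepting)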